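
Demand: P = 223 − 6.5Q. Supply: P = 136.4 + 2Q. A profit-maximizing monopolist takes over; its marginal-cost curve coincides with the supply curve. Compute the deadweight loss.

Competitive equilibrium: 223 − 6.5Q = 136.4 + 2Q → Q* = 10.1882, P* = 156.7765.
Marginal revenue: MR = 223 − 13Q. Set MR = MC: 223 − 13Q = 136.4 + 2Q → Q_m = 5.7733.
Price P_m = 223 − 6.5·5.7733 = 185.4736; MC(Q_m) = 136.4 + 2·5.7733 = 147.9466.
Competitive Q* = 10.1882, so ΔQ = 4.4149; wedge = 185.4736 − 147.9466 = 37.527.
The triangle = ½ × 4.4149 × 37.527 = 82.84.

82.84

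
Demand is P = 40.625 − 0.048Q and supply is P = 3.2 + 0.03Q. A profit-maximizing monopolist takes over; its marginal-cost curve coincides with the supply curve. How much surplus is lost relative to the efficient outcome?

Competitive equilibrium: 40.625 − 0.048Q = 3.2 + 0.03Q → Q* = 479.8077, P* = 17.5942.
Marginal revenue: MR = 40.625 − 0.096Q. Set MR = MC: 40.625 − 0.096Q = 3.2 + 0.03Q → Q_m = 297.0238.
Price P_m = 40.625 − 0.048·297.0238 = 26.3679; MC(Q_m) = 3.2 + 0.03·297.0238 = 12.1107.
Competitive Q* = 479.8077, so ΔQ = 182.7839; wedge = 26.3679 − 12.1107 = 14.2572.
Welfare loss = ½ × 182.7839 × 14.2572 = 1302.99.

1302.99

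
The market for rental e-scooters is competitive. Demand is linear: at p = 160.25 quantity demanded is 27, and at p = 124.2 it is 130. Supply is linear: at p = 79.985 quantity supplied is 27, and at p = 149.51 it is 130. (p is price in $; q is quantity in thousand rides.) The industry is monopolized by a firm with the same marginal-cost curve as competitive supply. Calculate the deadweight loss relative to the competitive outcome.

Demand slope = (124.2 − 160.25)/(130 − 27) = −0.35, so p = 169.7 − 0.35q.
Supply slope = (149.51 − 79.985)/(130 − 27) = 0.675, so p = 61.76 + 0.675q.
Competitive equilibrium: 169.7 − 0.35q = 61.76 + 0.675q → q* = 105.3073, p* = 132.8424.
Marginal revenue: MR = 169.7 − 0.7q. Set MR = MC: 169.7 − 0.7q = 61.76 + 0.675q → q_m = 78.5018.
Price p_m = 169.7 − 0.35·78.5018 = 142.2244; MC(q_m) = 61.76 + 0.675·78.5018 = 114.7487.
Competitive q* = 105.3073, so Δq = 26.8055; wedge = 142.2244 − 114.7487 = 27.4757.
Welfare loss = ½ × 26.8055 × 27.4757 = $368.25 thousand.

$368.25 thousand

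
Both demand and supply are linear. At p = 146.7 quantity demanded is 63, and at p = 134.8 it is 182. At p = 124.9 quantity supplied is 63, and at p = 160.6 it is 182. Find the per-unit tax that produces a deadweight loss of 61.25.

7

Demand slope = (134.8 − 146.7)/(182 − 63) = −0.1, so p = 153 − 0.1q.
Supply slope = (160.6 − 124.9)/(182 − 63) = 0.3, so p = 106 + 0.3q.
Competitive equilibrium: 153 − 0.1q = 106 + 0.3q → q* = 117.5, p* = 141.25.
A tax t gives Δq = t/0.4 and wedge t, so DWL = t²/0.8.
t²/0.8 = 61.25 → t² = 49 → t = 7.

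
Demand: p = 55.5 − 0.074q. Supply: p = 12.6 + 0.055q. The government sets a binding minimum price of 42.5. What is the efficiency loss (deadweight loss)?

1587.48

Competitive equilibrium: 55.5 − 0.074q = 12.6 + 0.055q → q* = 332.5581, p* = 30.8907.
At the floor p = 42.5, quantity demanded = (55.5 − 42.5)/0.074 = 175.6757.
Sellers' marginal cost at q' = 175.6757: 12.6 + 0.055·175.6757 = 22.2622.
Δq = 332.5581 − 175.6757 = 156.8824; wedge = 42.5 − 22.2622 = 20.2378.
Welfare loss = ½ × 156.8824 × 20.2378 = 1587.48.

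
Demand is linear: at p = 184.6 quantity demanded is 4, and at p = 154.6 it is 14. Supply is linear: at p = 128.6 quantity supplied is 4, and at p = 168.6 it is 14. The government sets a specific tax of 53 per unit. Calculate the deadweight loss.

Demand slope = (154.6 − 184.6)/(14 − 4) = −3, so p = 196.6 − 3q.
Supply slope = (168.6 − 128.6)/(14 − 4) = 4, so p = 112.6 + 4q.
Competitive equilibrium: 196.6 − 3q = 112.6 + 4q → q* = 12, p* = 160.6.
With the tax, the buyer price exceeds the seller price by 53: (196.6 − 3q) − (112.6 + 4q) = 53 → q' = 4.4286.
Δq = 12 − 4.4286 = 7.5714; the wedge equals the tax, 53.
Deadweight loss = ½ × 7.5714 × 53 = 200.64.

200.64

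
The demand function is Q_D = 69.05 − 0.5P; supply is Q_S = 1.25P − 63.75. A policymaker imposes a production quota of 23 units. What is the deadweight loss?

92.02

In inverse form: demand P = 138.1 − 2Q, supply P = 51 + 0.8Q.
Competitive equilibrium: 138.1 − 2Q = 51 + 0.8Q → Q* = 31.1071, P* = 75.8857.
At Q = 23: demand price = 138.1 − 2·23 = 92.1; supply price = 51 + 0.8·23 = 69.4.
ΔQ = 31.1071 − 23 = 8.1071; wedge = 92.1 − 69.4 = 22.7.
Welfare loss = ½ × 8.1071 × 22.7 = 92.02.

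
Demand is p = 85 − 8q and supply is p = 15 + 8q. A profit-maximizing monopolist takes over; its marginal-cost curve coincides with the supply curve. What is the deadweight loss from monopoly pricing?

Competitive equilibrium: 85 − 8q = 15 + 8q → q* = 4.375, p* = 50.
Marginal revenue: MR = 85 − 16q. Set MR = MC: 85 − 16q = 15 + 8q → q_m = 2.9167.
Price p_m = 85 − 8·2.9167 = 61.6664; MC(q_m) = 15 + 8·2.9167 = 38.3336.
Competitive q* = 4.375, so Δq = 1.4583; wedge = 61.6664 − 38.3336 = 23.3328.
Deadweight loss = ½ × 1.4583 × 23.3328 = 17.01.

17.01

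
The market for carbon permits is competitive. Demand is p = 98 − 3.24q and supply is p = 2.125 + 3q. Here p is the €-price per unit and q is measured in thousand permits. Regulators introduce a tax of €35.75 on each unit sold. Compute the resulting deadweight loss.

Competitive equilibrium: 98 − 3.24q = 2.125 + 3q → q* = 15.3646, p* = 48.2188.
With the tax, the buyer price exceeds the seller price by 35.75: (98 − 3.24q) − (2.125 + 3q) = 35.75 → q' = 9.6354.
Δq = 15.3646 − 9.6354 = 5.7292; the wedge equals the tax, 35.75.
Welfare loss = ½ × 5.7292 × 35.75 = €102.41 thousand.

€102.41 thousand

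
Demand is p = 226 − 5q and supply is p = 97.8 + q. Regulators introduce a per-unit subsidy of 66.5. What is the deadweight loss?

368.52

Competitive equilibrium: 226 − 5q = 97.8 + q → q* = 21.3667, p* = 119.1667.
The subsidy lowers effective supply by 66.5: p = 31.3 + q.
New quantity: 226 − 5q = 31.3 + q → q' = 32.45.
Overproduction Δq = 32.45 − 21.3667 = 11.0833; wedge = subsidy = 66.5.
Deadweight loss = ½ × 11.0833 × 66.5 = 368.52.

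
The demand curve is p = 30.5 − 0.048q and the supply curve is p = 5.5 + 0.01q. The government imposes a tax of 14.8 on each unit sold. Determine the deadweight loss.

1888.28

Competitive equilibrium: 30.5 − 0.048q = 5.5 + 0.01q → q* = 431.0345, p* = 9.8103.
With the tax, the buyer price exceeds the seller price by 14.8: (30.5 − 0.048q) − (5.5 + 0.01q) = 14.8 → q' = 175.8621.
Δq = 431.0345 − 175.8621 = 255.1724; the wedge equals the tax, 14.8.
Deadweight loss = ½ × 255.1724 × 14.8 = 1888.28.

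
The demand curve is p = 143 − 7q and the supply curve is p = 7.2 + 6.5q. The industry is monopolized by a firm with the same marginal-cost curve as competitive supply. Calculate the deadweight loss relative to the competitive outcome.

79.64

Competitive equilibrium: 143 − 7q = 7.2 + 6.5q → q* = 10.0593, p* = 72.5852.
Marginal revenue: MR = 143 − 14q. Set MR = MC: 143 − 14q = 7.2 + 6.5q → q_m = 6.6244.
Price p_m = 143 − 7·6.6244 = 96.6292; MC(q_m) = 7.2 + 6.5·6.6244 = 50.2586.
Competitive q* = 10.0593, so Δq = 3.4349; wedge = 96.6292 − 50.2586 = 46.3706.
Deadweight loss = ½ × 3.4349 × 46.3706 = 79.64.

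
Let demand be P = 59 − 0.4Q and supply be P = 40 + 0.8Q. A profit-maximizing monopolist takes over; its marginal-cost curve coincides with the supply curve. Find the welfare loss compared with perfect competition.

Competitive equilibrium: 59 − 0.4Q = 40 + 0.8Q → Q* = 15.8333, P* = 52.6667.
Marginal revenue: MR = 59 − 0.8Q. Set MR = MC: 59 − 0.8Q = 40 + 0.8Q → Q_m = 11.875.
Price P_m = 59 − 0.4·11.875 = 54.25; MC(Q_m) = 40 + 0.8·11.875 = 49.5.
Competitive Q* = 15.8333, so ΔQ = 3.9583; wedge = 54.25 − 49.5 = 4.75.
DWL = ½ × 3.9583 × 4.75 = 9.40.

9.40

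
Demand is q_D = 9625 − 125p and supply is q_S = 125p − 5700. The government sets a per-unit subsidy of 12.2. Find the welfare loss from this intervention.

In inverse form: demand p = 77 − 0.008q, supply p = 45.6 + 0.008q.
Competitive equilibrium: 77 − 0.008q = 45.6 + 0.008q → q* = 1962.5, p* = 61.3.
The subsidy lowers effective supply by 12.2: p = 33.4 + 0.008q.
New quantity: 77 − 0.008q = 33.4 + 0.008q → q' = 2725.
Overproduction Δq = 2725 − 1962.5 = 762.5; wedge = subsidy = 12.2.
Deadweight loss = ½ × 762.5 × 12.2 = 4651.25.

4651.25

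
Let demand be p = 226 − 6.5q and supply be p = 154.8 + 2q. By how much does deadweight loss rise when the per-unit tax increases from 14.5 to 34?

Competitive equilibrium: 226 − 6.5q = 154.8 + 2q → q* = 8.3765, p* = 171.5529.
For a per-unit tax t: Δq = t/8.5, so DWL = ½·t·(t/8.5) = t²/17.
At t = 14.5: DWL = 12.368. At t = 34: DWL = 68.
Increase = 68 − 12.368 = 55.63.

55.63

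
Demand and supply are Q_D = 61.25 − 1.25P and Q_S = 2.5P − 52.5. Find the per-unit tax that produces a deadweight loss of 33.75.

In inverse form: demand P = 49 − 0.8Q, supply P = 21 + 0.4Q.
Competitive equilibrium: 49 − 0.8Q = 21 + 0.4Q → Q* = 23.3333, P* = 30.3333.
A tax t gives ΔQ = t/1.2 and wedge t, so DWL = t²/2.4.
t²/2.4 = 33.75 → t² = 81 → t = 9.

9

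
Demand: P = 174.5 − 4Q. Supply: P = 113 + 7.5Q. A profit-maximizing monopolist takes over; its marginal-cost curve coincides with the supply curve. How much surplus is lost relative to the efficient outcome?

10.95

Competitive equilibrium: 174.5 − 4Q = 113 + 7.5Q → Q* = 5.3478, P* = 153.1087.
Marginal revenue: MR = 174.5 − 8Q. Set MR = MC: 174.5 − 8Q = 113 + 7.5Q → Q_m = 3.9677.
Price P_m = 174.5 − 4·3.9677 = 158.6292; MC(Q_m) = 113 + 7.5·3.9677 = 142.7578.
Competitive Q* = 5.3478, so ΔQ = 1.3801; wedge = 158.6292 − 142.7578 = 15.8714.
DWL = ½ × 1.3801 × 15.8714 = 10.95.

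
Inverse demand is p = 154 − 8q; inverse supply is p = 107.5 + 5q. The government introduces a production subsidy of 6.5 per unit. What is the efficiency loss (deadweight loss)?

1.625

Competitive equilibrium: 154 − 8q = 107.5 + 5q → q* = 3.5769, p* = 125.3846.
The subsidy lowers effective supply by 6.5: p = 101 + 5q.
New quantity: 154 − 8q = 101 + 5q → q' = 4.0769.
Overproduction Δq = 4.0769 − 3.5769 = 0.5; wedge = subsidy = 6.5.
DWL = ½ × 0.5 × 6.5 = 1.625.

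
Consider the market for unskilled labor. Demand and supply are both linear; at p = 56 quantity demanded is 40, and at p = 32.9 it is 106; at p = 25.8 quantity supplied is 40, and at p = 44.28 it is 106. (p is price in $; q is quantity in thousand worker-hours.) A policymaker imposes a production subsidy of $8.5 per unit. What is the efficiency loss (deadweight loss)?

$57.34 thousand

Demand slope = (32.9 − 56)/(106 − 40) = −0.35, so p = 70 − 0.35q.
Supply slope = (44.28 − 25.8)/(106 − 40) = 0.28, so p = 14.6 + 0.28q.
Competitive equilibrium: 70 − 0.35q = 14.6 + 0.28q → q* = 87.9365, p* = 39.2222.
The subsidy lowers effective supply by 8.5: p = 6.1 + 0.28q.
New quantity: 70 − 0.35q = 6.1 + 0.28q → q' = 101.4286.
Overproduction Δq = 101.4286 − 87.9365 = 13.4921; wedge = subsidy = 8.5.
Deadweight loss = ½ × 13.4921 × 8.5 = $57.34 thousand.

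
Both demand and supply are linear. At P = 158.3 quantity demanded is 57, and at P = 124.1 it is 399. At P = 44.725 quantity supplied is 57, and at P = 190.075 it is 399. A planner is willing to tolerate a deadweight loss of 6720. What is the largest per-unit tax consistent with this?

Demand slope = (124.1 − 158.3)/(399 − 57) = −0.1, so P = 164 − 0.1Q.
Supply slope = (190.075 − 44.725)/(399 − 57) = 0.425, so P = 20.5 + 0.425Q.
Competitive equilibrium: 164 − 0.1Q = 20.5 + 0.425Q → Q* = 273.3333, P* = 136.6667.
A tax t gives ΔQ = t/0.525 and wedge t, so DWL = t²/1.05.
t²/1.05 = 6720 → t² = 7056 → t = 84.

84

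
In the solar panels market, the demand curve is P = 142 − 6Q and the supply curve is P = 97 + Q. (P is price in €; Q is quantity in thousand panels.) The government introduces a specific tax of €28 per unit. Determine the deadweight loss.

€56 thousand

Competitive equilibrium: 142 − 6Q = 97 + Q → Q* = 6.4286, P* = 103.4286.
With the tax, the buyer price exceeds the seller price by 28: (142 − 6Q) − (97 + Q) = 28 → Q' = 2.4286.
ΔQ = 6.4286 − 2.4286 = 4; the wedge equals the tax, 28.
Welfare loss = ½ × 4 × 28 = €56 thousand.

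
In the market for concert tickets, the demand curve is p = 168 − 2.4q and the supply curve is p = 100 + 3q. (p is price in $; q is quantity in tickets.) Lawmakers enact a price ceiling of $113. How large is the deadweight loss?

Competitive equilibrium: 168 − 2.4q = 100 + 3q → q* = 12.5926, p* = 137.7778.
At the ceiling p = 113, quantity supplied = (113 − 100)/3 = 4.3333.
Willingness to pay at q' = 4.3333: 168 − 2.4·4.3333 = 157.6001.
Δq = 12.5926 − 4.3333 = 8.2593; wedge = 157.6001 − 113 = 44.6001.
The triangle = ½ × 8.2593 × 44.6001 = $184.18.

$184.18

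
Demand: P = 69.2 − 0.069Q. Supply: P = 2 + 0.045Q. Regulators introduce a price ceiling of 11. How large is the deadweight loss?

8646.32

Competitive equilibrium: 69.2 − 0.069Q = 2 + 0.045Q → Q* = 589.4737, P* = 28.5263.
At the ceiling P = 11, quantity supplied = (11 − 2)/0.045 = 200.
Willingness to pay at Q' = 200: 69.2 − 0.069·200 = 55.4.
ΔQ = 589.4737 − 200 = 389.4737; wedge = 55.4 − 11 = 44.4.
Deadweight loss = ½ × 389.4737 × 44.4 = 8646.32.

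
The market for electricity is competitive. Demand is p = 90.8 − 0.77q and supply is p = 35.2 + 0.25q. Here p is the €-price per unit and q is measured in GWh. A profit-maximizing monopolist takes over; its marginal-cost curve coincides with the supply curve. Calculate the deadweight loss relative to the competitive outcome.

€280.41

Competitive equilibrium: 90.8 − 0.77q = 35.2 + 0.25q → q* = 54.5098, p* = 48.8275.
Marginal revenue: MR = 90.8 − 1.54q. Set MR = MC: 90.8 − 1.54q = 35.2 + 0.25q → q_m = 31.0615.
Price p_m = 90.8 − 0.77·31.0615 = 66.8826; MC(q_m) = 35.2 + 0.25·31.0615 = 42.9654.
Competitive q* = 54.5098, so Δq = 23.4483; wedge = 66.8826 − 42.9654 = 23.9172.
Deadweight loss = ½ × 23.4483 × 23.9172 = €280.41.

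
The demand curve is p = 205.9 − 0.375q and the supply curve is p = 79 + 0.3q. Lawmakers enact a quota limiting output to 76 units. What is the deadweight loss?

4233.60

Competitive equilibrium: 205.9 − 0.375q = 79 + 0.3q → q* = 188, p* = 135.4.
At q = 76: demand price = 205.9 − 0.375·76 = 177.4; supply price = 79 + 0.3·76 = 101.8.
Δq = 188 − 76 = 112; wedge = 177.4 − 101.8 = 75.6.
DWL = ½ × 112 × 75.6 = 4233.60.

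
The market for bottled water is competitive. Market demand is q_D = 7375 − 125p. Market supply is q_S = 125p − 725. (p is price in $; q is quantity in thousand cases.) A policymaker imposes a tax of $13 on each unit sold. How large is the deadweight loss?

In inverse form: demand p = 59 − 0.008q, supply p = 5.8 + 0.008q.
Competitive equilibrium: 59 − 0.008q = 5.8 + 0.008q → q* = 3325, p* = 32.4.
With the tax, the buyer price exceeds the seller price by 13: (59 − 0.008q) − (5.8 + 0.008q) = 13 → q' = 2512.5.
Δq = 3325 − 2512.5 = 812.5; the wedge equals the tax, 13.
Deadweight loss = ½ × 812.5 × 13 = $5281.25 thousand.

$5281.25 thousand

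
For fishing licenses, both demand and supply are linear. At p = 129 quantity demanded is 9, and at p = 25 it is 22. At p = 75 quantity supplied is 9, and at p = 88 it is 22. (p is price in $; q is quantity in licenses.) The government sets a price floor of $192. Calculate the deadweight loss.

Demand slope = (25 − 129)/(22 − 9) = −8, so p = 201 − 8q.
Supply slope = (88 − 75)/(22 − 9) = 1, so p = 66 + q.
Competitive equilibrium: 201 − 8q = 66 + q → q* = 15, p* = 81.
At the floor p = 192, quantity demanded = (201 − 192)/8 = 1.125.
Sellers' marginal cost at q' = 1.125: 66 + 1·1.125 = 67.125.
Δq = 15 − 1.125 = 13.875; wedge = 192 − 67.125 = 124.875.
Deadweight loss = ½ × 13.875 × 124.875 = $866.32.

$866.32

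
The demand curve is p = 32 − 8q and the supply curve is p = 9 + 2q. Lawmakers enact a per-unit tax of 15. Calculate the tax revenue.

Competitive equilibrium: 32 − 8q = 9 + 2q → q* = 2.3, p* = 13.6.
With the tax, the buyer price exceeds the seller price by 15: (32 − 8q) − (9 + 2q) = 15 → q' = 0.8.
Tax revenue = 15 × 0.8 = 12.

12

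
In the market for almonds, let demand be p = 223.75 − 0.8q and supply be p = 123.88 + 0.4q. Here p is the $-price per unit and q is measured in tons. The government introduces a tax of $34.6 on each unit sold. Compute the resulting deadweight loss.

Competitive equilibrium: 223.75 − 0.8q = 123.88 + 0.4q → q* = 83.225, p* = 157.17.
With the tax, the buyer price exceeds the seller price by 34.6: (223.75 − 0.8q) − (123.88 + 0.4q) = 34.6 → q' = 54.3917.
Δq = 83.225 − 54.3917 = 28.8333; the wedge equals the tax, 34.6.
DWL = ½ × 28.8333 × 34.6 = $498.82.

$498.82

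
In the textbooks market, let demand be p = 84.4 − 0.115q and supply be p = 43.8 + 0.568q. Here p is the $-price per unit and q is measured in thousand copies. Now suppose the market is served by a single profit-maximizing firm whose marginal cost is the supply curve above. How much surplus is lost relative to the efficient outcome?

$25.06 thousand

Competitive equilibrium: 84.4 − 0.115q = 43.8 + 0.568q → q* = 59.4436, p* = 77.564.
Marginal revenue: MR = 84.4 − 0.23q. Set MR = MC: 84.4 − 0.23q = 43.8 + 0.568q → q_m = 50.8772.
Price p_m = 84.4 − 0.115·50.8772 = 78.5491; MC(q_m) = 43.8 + 0.568·50.8772 = 72.6982.
Competitive q* = 59.4436, so Δq = 8.5664; wedge = 78.5491 − 72.6982 = 5.8509.
Welfare loss = ½ × 8.5664 × 5.8509 = $25.06 thousand.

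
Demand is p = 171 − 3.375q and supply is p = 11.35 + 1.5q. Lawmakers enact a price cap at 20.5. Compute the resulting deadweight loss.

Competitive equilibrium: 171 − 3.375q = 11.35 + 1.5q → q* = 32.7487, p* = 60.4731.
At the ceiling p = 20.5, quantity supplied = (20.5 − 11.35)/1.5 = 6.1.
Willingness to pay at q' = 6.1: 171 − 3.375·6.1 = 150.4125.
Δq = 32.7487 − 6.1 = 26.6487; wedge = 150.4125 − 20.5 = 129.9125.
DWL = ½ × 26.6487 × 129.9125 = 1731.

1731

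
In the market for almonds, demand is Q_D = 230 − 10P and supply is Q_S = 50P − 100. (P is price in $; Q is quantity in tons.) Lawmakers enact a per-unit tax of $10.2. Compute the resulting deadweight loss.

In inverse form: demand P = 23 − 0.1Q, supply P = 2 + 0.02Q.
Competitive equilibrium: 23 − 0.1Q = 2 + 0.02Q → Q* = 175, P* = 5.5.
With the tax, the buyer price exceeds the seller price by 10.2: (23 − 0.1Q) − (2 + 0.02Q) = 10.2 → Q' = 90.
ΔQ = 175 − 90 = 85; the wedge equals the tax, 10.2.
Deadweight loss = ½ × 85 × 10.2 = $433.50.

$433.50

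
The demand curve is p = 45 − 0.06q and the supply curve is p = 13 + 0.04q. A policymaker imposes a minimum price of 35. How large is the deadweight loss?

Competitive equilibrium: 45 − 0.06q = 13 + 0.04q → q* = 320, p* = 25.8.
At the floor p = 35, quantity demanded = (45 − 35)/0.06 = 166.66667.
Sellers' marginal cost at q' = 166.66667: 13 + 0.04·166.66667 = 19.66667.
Δq = 320 − 166.66667 = 153.33333; wedge = 35 − 19.66667 = 15.33333.
Welfare loss = ½ × 153.33333 × 15.33333 = 1175.56.

1175.56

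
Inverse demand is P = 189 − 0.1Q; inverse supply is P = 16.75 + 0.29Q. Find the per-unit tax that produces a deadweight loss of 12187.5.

Competitive equilibrium: 189 − 0.1Q = 16.75 + 0.29Q → Q* = 441.6667, P* = 144.8333.
A tax t gives ΔQ = t/0.39 and wedge t, so DWL = t²/0.78.
t²/0.78 = 12187.5 → t² = 9506.25 → t = 97.5.

97.5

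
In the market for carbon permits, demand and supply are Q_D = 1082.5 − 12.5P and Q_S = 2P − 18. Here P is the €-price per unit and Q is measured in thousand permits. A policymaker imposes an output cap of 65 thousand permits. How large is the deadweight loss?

In inverse form: demand P = 86.6 − 0.08Q, supply P = 9 + 0.5Q.
Competitive equilibrium: 86.6 − 0.08Q = 9 + 0.5Q → Q* = 133.7931, P* = 75.8966.
At Q = 65: demand price = 86.6 − 0.08·65 = 81.4; supply price = 9 + 0.5·65 = 41.5.
ΔQ = 133.7931 − 65 = 68.7931; wedge = 81.4 − 41.5 = 39.9.
DWL = ½ × 68.7931 × 39.9 = €1372.42 thousand.

€1372.42 thousand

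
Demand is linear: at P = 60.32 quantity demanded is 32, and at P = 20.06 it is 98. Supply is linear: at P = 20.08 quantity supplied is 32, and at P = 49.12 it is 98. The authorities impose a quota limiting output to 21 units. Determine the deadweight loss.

Demand slope = (20.06 − 60.32)/(98 − 32) = −0.61, so P = 79.84 − 0.61Q.
Supply slope = (49.12 − 20.08)/(98 − 32) = 0.44, so P = 6 + 0.44Q.
Competitive equilibrium: 79.84 − 0.61Q = 6 + 0.44Q → Q* = 70.3238, P* = 36.9425.
At Q = 21: demand price = 79.84 − 0.61·21 = 67.03; supply price = 6 + 0.44·21 = 15.24.
ΔQ = 70.3238 − 21 = 49.3238; wedge = 67.03 − 15.24 = 51.79.
DWL = ½ × 49.3238 × 51.79 = 1277.24.

1277.24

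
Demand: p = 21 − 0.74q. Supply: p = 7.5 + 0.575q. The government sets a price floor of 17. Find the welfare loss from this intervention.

Competitive equilibrium: 21 − 0.74q = 7.5 + 0.575q → q* = 10.2662, p* = 13.403.
At the floor p = 17, quantity demanded = (21 − 17)/0.74 = 5.4054.
Sellers' marginal cost at q' = 5.4054: 7.5 + 0.575·5.4054 = 10.6081.
Δq = 10.2662 − 5.4054 = 4.8608; wedge = 17 − 10.6081 = 6.3919.
DWL = ½ × 4.8608 × 6.3919 = 15.53.

15.53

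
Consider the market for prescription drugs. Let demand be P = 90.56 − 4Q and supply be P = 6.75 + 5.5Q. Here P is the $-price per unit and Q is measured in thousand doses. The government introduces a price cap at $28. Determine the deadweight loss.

$116.79 thousand

Competitive equilibrium: 90.56 − 4Q = 6.75 + 5.5Q → Q* = 8.8221, P* = 55.2716.
At the ceiling P = 28, quantity supplied = (28 − 6.75)/5.5 = 3.8636.
Willingness to pay at Q' = 3.8636: 90.56 − 4·3.8636 = 75.1056.
ΔQ = 8.8221 − 3.8636 = 4.9585; wedge = 75.1056 − 28 = 47.1056.
DWL = ½ × 4.9585 × 47.1056 = $116.79 thousand.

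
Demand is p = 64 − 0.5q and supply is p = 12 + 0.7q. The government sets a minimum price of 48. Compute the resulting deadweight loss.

77.07

Competitive equilibrium: 64 − 0.5q = 12 + 0.7q → q* = 43.3333, p* = 42.3333.
At the floor p = 48, quantity demanded = (64 − 48)/0.5 = 32.
Sellers' marginal cost at q' = 32: 12 + 0.7·32 = 34.4.
Δq = 43.3333 − 32 = 11.3333; wedge = 48 − 34.4 = 13.6.
Welfare loss = ½ × 11.3333 × 13.6 = 77.07.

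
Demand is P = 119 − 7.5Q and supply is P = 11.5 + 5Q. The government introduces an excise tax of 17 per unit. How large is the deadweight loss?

Competitive equilibrium: 119 − 7.5Q = 11.5 + 5Q → Q* = 8.6, P* = 54.5.
With the tax, the buyer price exceeds the seller price by 17: (119 − 7.5Q) − (11.5 + 5Q) = 17 → Q' = 7.24.
ΔQ = 8.6 − 7.24 = 1.36; the wedge equals the tax, 17.
DWL = ½ × 1.36 × 17 = 11.56.

11.56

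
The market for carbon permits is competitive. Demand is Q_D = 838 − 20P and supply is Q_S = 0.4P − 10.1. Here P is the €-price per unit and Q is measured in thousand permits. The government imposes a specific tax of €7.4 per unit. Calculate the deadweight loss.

In inverse form: demand P = 41.9 − 0.05Q, supply P = 25.25 + 2.5Q.
Competitive equilibrium: 41.9 − 0.05Q = 25.25 + 2.5Q → Q* = 6.5294, P* = 41.5735.
With the tax, the buyer price exceeds the seller price by 7.4: (41.9 − 0.05Q) − (25.25 + 2.5Q) = 7.4 → Q' = 3.6275.
ΔQ = 6.5294 − 3.6275 = 2.9019; the wedge equals the tax, 7.4.
The triangle = ½ × 2.9019 × 7.4 = €10.74 thousand.

€10.74 thousand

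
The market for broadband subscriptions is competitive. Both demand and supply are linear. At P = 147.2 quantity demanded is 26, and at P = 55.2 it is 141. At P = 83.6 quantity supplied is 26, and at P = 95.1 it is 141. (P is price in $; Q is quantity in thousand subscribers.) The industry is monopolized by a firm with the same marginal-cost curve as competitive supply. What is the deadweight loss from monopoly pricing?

Demand slope = (55.2 − 147.2)/(141 − 26) = −0.8, so P = 168 − 0.8Q.
Supply slope = (95.1 − 83.6)/(141 − 26) = 0.1, so P = 81 + 0.1Q.
Competitive equilibrium: 168 − 0.8Q = 81 + 0.1Q → Q* = 96.6667, P* = 90.6667.
Marginal revenue: MR = 168 − 1.6Q. Set MR = MC: 168 − 1.6Q = 81 + 0.1Q → Q_m = 51.1765.
Price P_m = 168 − 0.8·51.1765 = 127.0588; MC(Q_m) = 81 + 0.1·51.1765 = 86.1177.
Competitive Q* = 96.6667, so ΔQ = 45.4902; wedge = 127.0588 − 86.1177 = 40.9411.
DWL = ½ × 45.4902 × 40.9411 = $931.21 thousand.

$931.21 thousand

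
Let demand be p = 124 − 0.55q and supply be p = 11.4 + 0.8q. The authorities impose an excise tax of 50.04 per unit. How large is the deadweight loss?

Competitive equilibrium: 124 − 0.55q = 11.4 + 0.8q → q* = 83.40741, p* = 78.12593.
With the tax, the buyer price exceeds the seller price by 50.04: (124 − 0.55q) − (11.4 + 0.8q) = 50.04 → q' = 46.34074.
Δq = 83.40741 − 46.34074 = 37.06667; the wedge equals the tax, 50.04.
Welfare loss = ½ × 37.06667 × 50.04 = 927.408.

927.408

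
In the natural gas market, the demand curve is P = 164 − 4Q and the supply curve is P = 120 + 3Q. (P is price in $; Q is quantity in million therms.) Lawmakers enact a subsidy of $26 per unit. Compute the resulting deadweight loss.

Competitive equilibrium: 164 − 4Q = 120 + 3Q → Q* = 6.2857, P* = 138.8571.
The subsidy lowers effective supply by 26: P = 94 + 3Q.
New quantity: 164 − 4Q = 94 + 3Q → Q' = 10.
Overproduction ΔQ = 10 − 6.2857 = 3.7143; wedge = subsidy = 26.
DWL = ½ × 3.7143 × 26 = $48.29 million.

$48.29 million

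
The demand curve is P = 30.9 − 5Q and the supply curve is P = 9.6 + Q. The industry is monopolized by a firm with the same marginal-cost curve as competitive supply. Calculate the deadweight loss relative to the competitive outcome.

Competitive equilibrium: 30.9 − 5Q = 9.6 + Q → Q* = 3.55, P* = 13.15.
Marginal revenue: MR = 30.9 − 10Q. Set MR = MC: 30.9 − 10Q = 9.6 + Q → Q_m = 1.9364.
Price P_m = 30.9 − 5·1.9364 = 21.218; MC(Q_m) = 9.6 + 1·1.9364 = 11.5364.
Competitive Q* = 3.55, so ΔQ = 1.6136; wedge = 21.218 − 11.5364 = 9.6816.
Deadweight loss = ½ × 1.6136 × 9.6816 = 7.81.

7.81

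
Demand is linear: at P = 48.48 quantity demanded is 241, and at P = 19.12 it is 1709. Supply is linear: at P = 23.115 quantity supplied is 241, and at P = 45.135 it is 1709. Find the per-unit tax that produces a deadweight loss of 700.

7

Demand slope = (19.12 − 48.48)/(1709 − 241) = −0.02, so P = 53.3 − 0.02Q.
Supply slope = (45.135 − 23.115)/(1709 − 241) = 0.015, so P = 19.5 + 0.015Q.
Competitive equilibrium: 53.3 − 0.02Q = 19.5 + 0.015Q → Q* = 965.7143, P* = 33.9857.
A tax t gives ΔQ = t/0.035 and wedge t, so DWL = t²/0.07.
t²/0.07 = 700 → t² = 49 → t = 7.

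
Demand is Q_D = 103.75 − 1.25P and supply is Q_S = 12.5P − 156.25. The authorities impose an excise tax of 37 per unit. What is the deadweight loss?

777.84

In inverse form: demand P = 83 − 0.8Q, supply P = 12.5 + 0.08Q.
Competitive equilibrium: 83 − 0.8Q = 12.5 + 0.08Q → Q* = 80.1136, P* = 18.9091.
With the tax, the buyer price exceeds the seller price by 37: (83 − 0.8Q) − (12.5 + 0.08Q) = 37 → Q' = 38.0682.
ΔQ = 80.1136 − 38.0682 = 42.0454; the wedge equals the tax, 37.
Welfare loss = ½ × 42.0454 × 37 = 777.84.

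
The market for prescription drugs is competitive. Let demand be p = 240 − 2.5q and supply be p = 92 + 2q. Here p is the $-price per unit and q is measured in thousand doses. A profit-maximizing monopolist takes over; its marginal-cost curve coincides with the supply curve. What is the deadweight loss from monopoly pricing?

Competitive equilibrium: 240 − 2.5q = 92 + 2q → q* = 32.8889, p* = 157.7778.
Marginal revenue: MR = 240 − 5q. Set MR = MC: 240 − 5q = 92 + 2q → q_m = 21.1429.
Price p_m = 240 − 2.5·21.1429 = 187.1428; MC(q_m) = 92 + 2·21.1429 = 134.2858.
Competitive q* = 32.8889, so Δq = 11.746; wedge = 187.1428 − 134.2858 = 52.857.
The triangle = ½ × 11.746 × 52.857 = $310.43 thousand.

$310.43 thousand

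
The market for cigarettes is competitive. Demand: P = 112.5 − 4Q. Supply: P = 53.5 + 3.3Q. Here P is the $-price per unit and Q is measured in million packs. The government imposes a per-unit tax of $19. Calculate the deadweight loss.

Competitive equilibrium: 112.5 − 4Q = 53.5 + 3.3Q → Q* = 8.0822, P* = 80.1712.
With the tax, the buyer price exceeds the seller price by 19: (112.5 − 4Q) − (53.5 + 3.3Q) = 19 → Q' = 5.4795.
ΔQ = 8.0822 − 5.4795 = 2.6027; the wedge equals the tax, 19.
Welfare loss = ½ × 2.6027 × 19 = $24.73 million.

$24.73 million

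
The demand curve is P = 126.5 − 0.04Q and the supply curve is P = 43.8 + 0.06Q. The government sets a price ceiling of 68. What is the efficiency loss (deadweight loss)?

Competitive equilibrium: 126.5 − 0.04Q = 43.8 + 0.06Q → Q* = 827, P* = 93.42.
At the ceiling P = 68, quantity supplied = (68 − 43.8)/0.06 = 403.33333.
Willingness to pay at Q' = 403.33333: 126.5 − 0.04·403.33333 = 110.36667.
ΔQ = 827 − 403.33333 = 423.66667; wedge = 110.36667 − 68 = 42.36667.
Welfare loss = ½ × 423.66667 × 42.36667 = 8974.67.

8974.67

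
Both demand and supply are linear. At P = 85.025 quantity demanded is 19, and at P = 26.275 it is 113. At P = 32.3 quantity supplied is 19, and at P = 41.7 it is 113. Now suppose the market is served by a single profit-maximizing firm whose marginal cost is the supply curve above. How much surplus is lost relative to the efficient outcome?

653.68

Demand slope = (26.275 − 85.025)/(113 − 19) = −0.625, so P = 96.9 − 0.625Q.
Supply slope = (41.7 − 32.3)/(113 − 19) = 0.1, so P = 30.4 + 0.1Q.
Competitive equilibrium: 96.9 − 0.625Q = 30.4 + 0.1Q → Q* = 91.7241, P* = 39.5724.
Marginal revenue: MR = 96.9 − 1.25Q. Set MR = MC: 96.9 − 1.25Q = 30.4 + 0.1Q → Q_m = 49.2593.
Price P_m = 96.9 − 0.625·49.2593 = 66.1129; MC(Q_m) = 30.4 + 0.1·49.2593 = 35.3259.
Competitive Q* = 91.7241, so ΔQ = 42.4648; wedge = 66.1129 − 35.3259 = 30.787.
Welfare loss = ½ × 42.4648 × 30.787 = 653.68.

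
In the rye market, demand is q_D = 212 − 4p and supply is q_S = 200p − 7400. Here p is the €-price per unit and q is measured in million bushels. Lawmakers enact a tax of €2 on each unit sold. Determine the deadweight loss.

In inverse form: demand p = 53 − 0.25q, supply p = 37 + 0.005q.
Competitive equilibrium: 53 − 0.25q = 37 + 0.005q → q* = 62.7451, p* = 37.3137.
With the tax, the buyer price exceeds the seller price by 2: (53 − 0.25q) − (37 + 0.005q) = 2 → q' = 54.902.
Δq = 62.7451 − 54.902 = 7.8431; the wedge equals the tax, 2.
Welfare loss = ½ × 7.8431 × 2 = €7.84 million.

€7.84 million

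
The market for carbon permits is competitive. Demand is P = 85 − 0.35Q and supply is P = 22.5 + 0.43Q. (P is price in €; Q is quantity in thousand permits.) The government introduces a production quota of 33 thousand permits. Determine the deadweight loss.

Competitive equilibrium: 85 − 0.35Q = 22.5 + 0.43Q → Q* = 80.1282, P* = 56.9551.
At Q = 33: demand price = 85 − 0.35·33 = 73.45; supply price = 22.5 + 0.43·33 = 36.69.
ΔQ = 80.1282 − 33 = 47.1282; wedge = 73.45 − 36.69 = 36.76.
DWL = ½ × 47.1282 × 36.76 = €866.22 thousand.

€866.22 thousand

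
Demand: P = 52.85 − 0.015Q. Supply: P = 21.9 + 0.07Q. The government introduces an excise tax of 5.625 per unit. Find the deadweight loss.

186.12

Competitive equilibrium: 52.85 − 0.015Q = 21.9 + 0.07Q → Q* = 364.1176, P* = 47.3882.
With the tax, the buyer price exceeds the seller price by 5.625: (52.85 − 0.015Q) − (21.9 + 0.07Q) = 5.625 → Q' = 297.9412.
ΔQ = 364.1176 − 297.9412 = 66.1764; the wedge equals the tax, 5.625.
Deadweight loss = ½ × 66.1764 × 5.625 = 186.12.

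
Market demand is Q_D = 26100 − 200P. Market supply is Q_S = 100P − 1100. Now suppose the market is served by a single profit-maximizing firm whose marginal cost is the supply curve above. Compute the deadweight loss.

In inverse form: demand P = 130.5 − 0.005Q, supply P = 11 + 0.01Q.
Competitive equilibrium: 130.5 − 0.005Q = 11 + 0.01Q → Q* = 7966.6667, P* = 90.6667.
Marginal revenue: MR = 130.5 − 0.01Q. Set MR = MC: 130.5 − 0.01Q = 11 + 0.01Q → Q_m = 5975.
Price P_m = 130.5 − 0.005·5975 = 100.625; MC(Q_m) = 11 + 0.01·5975 = 70.75.
Competitive Q* = 7966.6667, so ΔQ = 1991.6667; wedge = 100.625 − 70.75 = 29.875.
DWL = ½ × 1991.6667 × 29.875 = 29750.52.

29750.52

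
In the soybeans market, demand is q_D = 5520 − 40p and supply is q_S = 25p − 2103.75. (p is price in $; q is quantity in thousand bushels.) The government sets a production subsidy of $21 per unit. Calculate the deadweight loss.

In inverse form: demand p = 138 − 0.025q, supply p = 84.15 + 0.04q.
Competitive equilibrium: 138 − 0.025q = 84.15 + 0.04q → q* = 828.4615, p* = 117.2885.
The subsidy lowers effective supply by 21: p = 63.15 + 0.04q.
New quantity: 138 − 0.025q = 63.15 + 0.04q → q' = 1151.5385.
Overproduction Δq = 1151.5385 − 828.4615 = 323.077; wedge = subsidy = 21.
The triangle = ½ × 323.077 × 21 = $3392.31 thousand.

$3392.31 thousand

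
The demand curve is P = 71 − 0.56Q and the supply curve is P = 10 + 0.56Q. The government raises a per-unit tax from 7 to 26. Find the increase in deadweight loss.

279.91

Competitive equilibrium: 71 − 0.56Q = 10 + 0.56Q → Q* = 54.4643, P* = 40.5.
For a per-unit tax t: ΔQ = t/1.12, so DWL = ½·t·(t/1.12) = t²/2.24.
At t = 7: DWL = 21.875. At t = 26: DWL = 301.786.
Increase = 301.786 − 21.875 = 279.91.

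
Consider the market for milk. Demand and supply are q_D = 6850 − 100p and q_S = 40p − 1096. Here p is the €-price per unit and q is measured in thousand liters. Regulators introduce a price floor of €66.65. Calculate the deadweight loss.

In inverse form: demand p = 68.5 − 0.01q, supply p = 27.4 + 0.025q.
Competitive equilibrium: 68.5 − 0.01q = 27.4 + 0.025q → q* = 1174.2857, p* = 56.7571.
At the floor p = 66.65, quantity demanded = (68.5 − 66.65)/0.01 = 185.
Sellers' marginal cost at q' = 185: 27.4 + 0.025·185 = 32.025.
Δq = 1174.2857 − 185 = 989.2857; wedge = 66.65 − 32.025 = 34.625.
The triangle = ½ × 989.2857 × 34.625 = €17127.01 thousand.

€17127.01 thousand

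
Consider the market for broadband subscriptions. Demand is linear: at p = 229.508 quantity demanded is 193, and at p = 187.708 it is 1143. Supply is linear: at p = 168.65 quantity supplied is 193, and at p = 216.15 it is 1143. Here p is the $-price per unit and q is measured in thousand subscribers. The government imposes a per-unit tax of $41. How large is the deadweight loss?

$8941.49 thousand

Demand slope = (187.708 − 229.508)/(1143 − 193) = −0.044, so p = 238 − 0.044q.
Supply slope = (216.15 − 168.65)/(1143 − 193) = 0.05, so p = 159 + 0.05q.
Competitive equilibrium: 238 − 0.044q = 159 + 0.05q → q* = 840.4255, p* = 201.0213.
With the tax, the buyer price exceeds the seller price by 41: (238 − 0.044q) − (159 + 0.05q) = 41 → q' = 404.2553.
Δq = 840.4255 − 404.2553 = 436.1702; the wedge equals the tax, 41.
Welfare loss = ½ × 436.1702 × 41 = $8941.49 thousand.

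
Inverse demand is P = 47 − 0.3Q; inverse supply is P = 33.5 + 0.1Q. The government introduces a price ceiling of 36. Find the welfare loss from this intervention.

15.31

Competitive equilibrium: 47 − 0.3Q = 33.5 + 0.1Q → Q* = 33.75, P* = 36.875.
At the ceiling P = 36, quantity supplied = (36 − 33.5)/0.1 = 25.
Willingness to pay at Q' = 25: 47 − 0.3·25 = 39.5.
ΔQ = 33.75 − 25 = 8.75; wedge = 39.5 − 36 = 3.5.
Deadweight loss = ½ × 8.75 × 3.5 = 15.31.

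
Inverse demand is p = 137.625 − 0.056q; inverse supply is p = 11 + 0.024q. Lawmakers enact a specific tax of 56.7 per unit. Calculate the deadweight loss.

20093.06

Competitive equilibrium: 137.625 − 0.056q = 11 + 0.024q → q* = 1582.8125, p* = 48.9875.
With the tax, the buyer price exceeds the seller price by 56.7: (137.625 − 0.056q) − (11 + 0.024q) = 56.7 → q' = 874.0625.
Δq = 1582.8125 − 874.0625 = 708.75; the wedge equals the tax, 56.7.
Welfare loss = ½ × 708.75 × 56.7 = 20093.06.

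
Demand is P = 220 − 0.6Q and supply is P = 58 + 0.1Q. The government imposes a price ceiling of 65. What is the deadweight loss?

9120.71

Competitive equilibrium: 220 − 0.6Q = 58 + 0.1Q → Q* = 231.42857, P* = 81.14286.
At the ceiling P = 65, quantity supplied = (65 − 58)/0.1 = 70.
Willingness to pay at Q' = 70: 220 − 0.6·70 = 178.
ΔQ = 231.42857 − 70 = 161.42857; wedge = 178 − 65 = 113.
The triangle = ½ × 161.42857 × 113 = 9120.71.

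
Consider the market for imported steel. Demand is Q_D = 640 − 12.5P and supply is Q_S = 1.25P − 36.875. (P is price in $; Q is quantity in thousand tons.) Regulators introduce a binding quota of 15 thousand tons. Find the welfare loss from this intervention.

In inverse form: demand P = 51.2 − 0.08Q, supply P = 29.5 + 0.8Q.
Competitive equilibrium: 51.2 − 0.08Q = 29.5 + 0.8Q → Q* = 24.6591, P* = 49.2273.
At Q = 15: demand price = 51.2 − 0.08·15 = 50; supply price = 29.5 + 0.8·15 = 41.5.
ΔQ = 24.6591 − 15 = 9.6591; wedge = 50 − 41.5 = 8.5.
The triangle = ½ × 9.6591 × 8.5 = $41.05 thousand.

$41.05 thousand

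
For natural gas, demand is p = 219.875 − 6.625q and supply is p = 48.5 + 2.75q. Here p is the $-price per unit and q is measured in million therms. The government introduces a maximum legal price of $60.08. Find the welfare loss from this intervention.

Competitive equilibrium: 219.875 − 6.625q = 48.5 + 2.75q → q* = 18.28, p* = 98.77.
At the ceiling p = 60.08, quantity supplied = (60.08 − 48.5)/2.75 = 4.2109.
Willingness to pay at q' = 4.2109: 219.875 − 6.625·4.2109 = 191.9778.
Δq = 18.28 − 4.2109 = 14.0691; wedge = 191.9778 − 60.08 = 131.8978.
The triangle = ½ × 14.0691 × 131.8978 = $927.84 million.

$927.84 million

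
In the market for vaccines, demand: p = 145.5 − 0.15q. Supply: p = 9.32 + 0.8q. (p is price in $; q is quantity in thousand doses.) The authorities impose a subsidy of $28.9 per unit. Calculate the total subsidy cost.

Competitive equilibrium: 145.5 − 0.15q = 9.32 + 0.8q → q* = 143.3474, p* = 123.9979.
The subsidy lowers effective supply by 28.9: p = 0.8q − 19.58.
New quantity: 145.5 − 0.15q = 0.8q − 19.58 → q' = 173.7684.
Total subsidy cost = 28.9 × 173.7684 = $5021.91 thousand.

$5021.91 thousand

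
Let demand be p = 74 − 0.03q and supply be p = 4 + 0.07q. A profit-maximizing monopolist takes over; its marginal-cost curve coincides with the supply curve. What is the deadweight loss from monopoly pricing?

Competitive equilibrium: 74 − 0.03q = 4 + 0.07q → q* = 700, p* = 53.
Marginal revenue: MR = 74 − 0.06q. Set MR = MC: 74 − 0.06q = 4 + 0.07q → q_m = 538.46154.
Price p_m = 74 − 0.03·538.46154 = 57.84615; MC(q_m) = 4 + 0.07·538.46154 = 41.69231.
Competitive q* = 700, so Δq = 161.53846; wedge = 57.84615 − 41.69231 = 16.15384.
Welfare loss = ½ × 161.53846 × 16.15384 = 1304.73.

1304.73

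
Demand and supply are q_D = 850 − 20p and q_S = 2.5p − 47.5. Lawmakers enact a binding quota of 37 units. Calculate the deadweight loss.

52.14

In inverse form: demand p = 42.5 − 0.05q, supply p = 19 + 0.4q.
Competitive equilibrium: 42.5 − 0.05q = 19 + 0.4q → q* = 52.2222, p* = 39.8889.
At q = 37: demand price = 42.5 − 0.05·37 = 40.65; supply price = 19 + 0.4·37 = 33.8.
Δq = 52.2222 − 37 = 15.2222; wedge = 40.65 − 33.8 = 6.85.
DWL = ½ × 15.2222 × 6.85 = 52.14.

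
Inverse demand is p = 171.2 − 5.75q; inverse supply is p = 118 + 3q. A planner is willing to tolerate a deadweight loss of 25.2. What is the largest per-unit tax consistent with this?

Competitive equilibrium: 171.2 − 5.75q = 118 + 3q → q* = 6.08, p* = 136.24.
A tax t gives Δq = t/8.75 and wedge t, so DWL = t²/17.5.
t²/17.5 = 25.2 → t² = 441 → t = 21.

21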